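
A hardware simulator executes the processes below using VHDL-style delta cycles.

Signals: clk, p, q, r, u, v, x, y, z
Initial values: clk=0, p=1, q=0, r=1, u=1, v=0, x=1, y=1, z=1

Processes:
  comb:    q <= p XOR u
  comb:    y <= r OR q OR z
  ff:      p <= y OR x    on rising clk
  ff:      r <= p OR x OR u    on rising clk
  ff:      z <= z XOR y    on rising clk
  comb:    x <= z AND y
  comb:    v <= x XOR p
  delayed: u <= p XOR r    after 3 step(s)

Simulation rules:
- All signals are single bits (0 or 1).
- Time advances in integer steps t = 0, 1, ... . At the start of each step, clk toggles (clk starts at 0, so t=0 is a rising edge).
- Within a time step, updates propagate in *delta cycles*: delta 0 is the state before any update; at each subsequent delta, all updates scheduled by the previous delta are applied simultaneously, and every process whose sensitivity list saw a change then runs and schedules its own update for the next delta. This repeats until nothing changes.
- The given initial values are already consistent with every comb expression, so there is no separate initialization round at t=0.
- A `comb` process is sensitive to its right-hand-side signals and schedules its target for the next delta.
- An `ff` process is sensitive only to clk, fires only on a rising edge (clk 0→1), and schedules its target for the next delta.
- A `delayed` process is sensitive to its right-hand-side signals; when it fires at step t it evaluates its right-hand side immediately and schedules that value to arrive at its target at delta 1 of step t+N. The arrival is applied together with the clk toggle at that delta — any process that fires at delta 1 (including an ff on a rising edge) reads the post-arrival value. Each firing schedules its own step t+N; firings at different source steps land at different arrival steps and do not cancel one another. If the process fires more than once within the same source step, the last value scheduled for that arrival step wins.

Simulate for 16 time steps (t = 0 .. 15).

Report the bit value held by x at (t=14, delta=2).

0

[bits: q,y,z,u,p,x,clk,v,r]
t=0: Δ0=011111001 Δ1=011111101 Δ2=010111101 Δ3=010110101 Δ4=010110111 | 4Δ
t=1: Δ0=010110111 Δ1=010110011 | 1Δ
t=2: Δ0=010110011 Δ1=010110111 Δ2=011110111 Δ3=011111111 Δ4=011111101 | 4Δ
t=3: Δ0=011111101 Δ1=011111001 | 1Δ
t=4: Δ0=011111001 Δ1=011111101 Δ2=010111101 Δ3=010110101 Δ4=010110111 | 4Δ
t=5: Δ0=010110111 Δ1=010110011 | 1Δ
t=6: Δ0=010110011 Δ1=010110111 Δ2=011110111 Δ3=011111111 Δ4=011111101 | 4Δ
t=7: Δ0=011111101 Δ1=011111001 | 1Δ
t=8: Δ0=011111001 Δ1=011111101 Δ2=010111101 Δ3=010110101 Δ4=010110111 | 4Δ
t=9: Δ0=010110111 Δ1=010110011 | 1Δ
t=10: Δ0=010110011 Δ1=010110111 Δ2=011110111 Δ3=011111111 Δ4=011111101 | 4Δ
t=11: Δ0=011111101 Δ1=011111001 | 1Δ
t=12: Δ0=011111001 Δ1=011111101 Δ2=010111101 Δ3=010110101 Δ4=010110111 | 4Δ
t=13: Δ0=010110111 Δ1=010110011 | 1Δ
t=14: Δ0=010110011 Δ1=010110111 Δ2=011110111 Δ3=011111111 Δ4=011111101 | 4Δ
t=15: Δ0=011111101 Δ1=011111001 | 1Δ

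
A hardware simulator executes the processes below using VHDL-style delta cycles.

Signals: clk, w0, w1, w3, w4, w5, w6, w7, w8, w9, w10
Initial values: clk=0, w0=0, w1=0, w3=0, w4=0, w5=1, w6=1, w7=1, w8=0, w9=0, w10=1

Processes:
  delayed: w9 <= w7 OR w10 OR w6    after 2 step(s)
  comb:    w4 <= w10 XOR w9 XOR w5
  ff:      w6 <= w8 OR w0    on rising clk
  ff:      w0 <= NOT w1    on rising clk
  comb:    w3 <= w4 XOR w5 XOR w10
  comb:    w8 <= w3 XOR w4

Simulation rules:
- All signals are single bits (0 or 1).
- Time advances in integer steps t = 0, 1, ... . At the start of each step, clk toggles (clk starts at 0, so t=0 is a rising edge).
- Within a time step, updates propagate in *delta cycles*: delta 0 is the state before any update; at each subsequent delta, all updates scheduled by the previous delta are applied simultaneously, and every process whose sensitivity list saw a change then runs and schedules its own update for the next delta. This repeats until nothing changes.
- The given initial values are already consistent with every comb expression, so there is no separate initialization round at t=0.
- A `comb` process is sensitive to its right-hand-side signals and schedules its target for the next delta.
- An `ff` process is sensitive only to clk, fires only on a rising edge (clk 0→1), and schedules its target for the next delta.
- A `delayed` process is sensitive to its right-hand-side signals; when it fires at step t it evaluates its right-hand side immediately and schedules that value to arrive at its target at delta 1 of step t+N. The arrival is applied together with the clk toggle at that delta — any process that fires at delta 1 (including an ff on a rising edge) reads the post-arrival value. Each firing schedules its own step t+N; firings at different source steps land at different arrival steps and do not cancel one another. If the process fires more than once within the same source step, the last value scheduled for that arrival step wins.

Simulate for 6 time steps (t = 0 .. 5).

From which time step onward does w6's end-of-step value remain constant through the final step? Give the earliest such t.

t0.Δ0 w1=0 w4=0 clk=0 w0=0 w3=0 w9=0 w5=1 w6=1 w7=1 w8=0 w10=1
t0.Δ1 w1=0 w4=0 clk=1 w0=0 w3=0 w9=0 w5=1 w6=1 w7=1 w8=0 w10=1
t0.Δ2 w1=0 w4=0 clk=1 w0=1 w3=0 w9=0 w5=1 w6=0 w7=1 w8=0 w10=1
t1.Δ0 w1=0 w4=0 clk=1 w0=1 w3=0 w9=0 w5=1 w6=0 w7=1 w8=0 w10=1
t1.Δ1 w1=0 w4=0 clk=0 w0=1 w3=0 w9=0 w5=1 w6=0 w7=1 w8=0 w10=1
t2.Δ0 w1=0 w4=0 clk=0 w0=1 w3=0 w9=0 w5=1 w6=0 w7=1 w8=0 w10=1
t2.Δ1 w1=0 w4=0 clk=1 w0=1 w3=0 w9=1 w5=1 w6=0 w7=1 w8=0 w10=1
t2.Δ2 w1=0 w4=1 clk=1 w0=1 w3=0 w9=1 w5=1 w6=1 w7=1 w8=0 w10=1
t2.Δ3 w1=0 w4=1 clk=1 w0=1 w3=1 w9=1 w5=1 w6=1 w7=1 w8=1 w10=1
t2.Δ4 w1=0 w4=1 clk=1 w0=1 w3=1 w9=1 w5=1 w6=1 w7=1 w8=0 w10=1
t3.Δ0 w1=0 w4=1 clk=1 w0=1 w3=1 w9=1 w5=1 w6=1 w7=1 w8=0 w10=1
t3.Δ1 w1=0 w4=1 clk=0 w0=1 w3=1 w9=1 w5=1 w6=1 w7=1 w8=0 w10=1
t4.Δ0 w1=0 w4=1 clk=0 w0=1 w3=1 w9=1 w5=1 w6=1 w7=1 w8=0 w10=1
t4.Δ1 w1=0 w4=1 clk=1 w0=1 w3=1 w9=1 w5=1 w6=1 w7=1 w8=0 w10=1
t5.Δ0 w1=0 w4=1 clk=1 w0=1 w3=1 w9=1 w5=1 w6=1 w7=1 w8=0 w10=1
t5.Δ1 w1=0 w4=1 clk=0 w0=1 w3=1 w9=1 w5=1 w6=1 w7=1 w8=0 w10=1

2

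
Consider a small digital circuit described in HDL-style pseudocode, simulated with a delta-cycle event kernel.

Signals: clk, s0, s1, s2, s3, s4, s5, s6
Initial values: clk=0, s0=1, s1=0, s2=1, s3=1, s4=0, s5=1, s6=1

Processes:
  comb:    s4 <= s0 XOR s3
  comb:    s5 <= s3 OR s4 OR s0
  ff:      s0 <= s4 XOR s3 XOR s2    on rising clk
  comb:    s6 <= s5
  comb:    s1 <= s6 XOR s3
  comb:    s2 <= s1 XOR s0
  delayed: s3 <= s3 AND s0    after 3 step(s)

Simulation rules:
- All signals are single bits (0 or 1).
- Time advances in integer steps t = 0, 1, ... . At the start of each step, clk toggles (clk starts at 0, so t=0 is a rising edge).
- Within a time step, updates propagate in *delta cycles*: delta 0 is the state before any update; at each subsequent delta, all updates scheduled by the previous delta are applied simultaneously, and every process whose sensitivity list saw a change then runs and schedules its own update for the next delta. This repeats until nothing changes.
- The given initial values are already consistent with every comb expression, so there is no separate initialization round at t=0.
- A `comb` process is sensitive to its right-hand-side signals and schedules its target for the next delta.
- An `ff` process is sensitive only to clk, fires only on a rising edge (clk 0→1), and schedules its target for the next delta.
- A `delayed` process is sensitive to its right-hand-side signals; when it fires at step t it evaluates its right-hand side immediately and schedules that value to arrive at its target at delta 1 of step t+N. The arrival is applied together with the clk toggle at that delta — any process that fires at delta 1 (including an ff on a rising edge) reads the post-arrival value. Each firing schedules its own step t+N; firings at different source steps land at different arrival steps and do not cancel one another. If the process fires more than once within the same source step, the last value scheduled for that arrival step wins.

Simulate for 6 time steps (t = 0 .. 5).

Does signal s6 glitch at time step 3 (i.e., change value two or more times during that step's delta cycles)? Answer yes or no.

no

t=0 Δ0: clk=0 s3=1 s1=0 s2=1 s0=1 s4=0 s6=1 s5=1
  Δ1: clk:0→1
  Δ2: s0:1→0
  Δ3: s2:1→0, s4:0→1
  (3Δ to stable)
t=1 Δ0: clk=1 s3=1 s1=0 s2=0 s0=0 s4=1 s6=1 s5=1
  Δ1: clk:1→0
  (1Δ to stable)
t=2 Δ0: clk=0 s3=1 s1=0 s2=0 s0=0 s4=1 s6=1 s5=1
  Δ1: clk:0→1
  (1Δ to stable)
t=3 Δ0: clk=1 s3=1 s1=0 s2=0 s0=0 s4=1 s6=1 s5=1
  Δ1: clk:1→0, s3:1→0
  Δ2: s1:0→1, s4:1→0
  Δ3: s2:0→1, s5:1→0
  Δ4: s6:1→0
  Δ5: s1:1→0
  Δ6: s2:1→0
  (6Δ to stable)
t=4 Δ0: clk=0 s3=0 s1=0 s2=0 s0=0 s4=0 s6=0 s5=0
  Δ1: clk:0→1
  (1Δ to stable)
t=5 Δ0: clk=1 s3=0 s1=0 s2=0 s0=0 s4=0 s6=0 s5=0
  Δ1: clk:1→0
  (1Δ to stable)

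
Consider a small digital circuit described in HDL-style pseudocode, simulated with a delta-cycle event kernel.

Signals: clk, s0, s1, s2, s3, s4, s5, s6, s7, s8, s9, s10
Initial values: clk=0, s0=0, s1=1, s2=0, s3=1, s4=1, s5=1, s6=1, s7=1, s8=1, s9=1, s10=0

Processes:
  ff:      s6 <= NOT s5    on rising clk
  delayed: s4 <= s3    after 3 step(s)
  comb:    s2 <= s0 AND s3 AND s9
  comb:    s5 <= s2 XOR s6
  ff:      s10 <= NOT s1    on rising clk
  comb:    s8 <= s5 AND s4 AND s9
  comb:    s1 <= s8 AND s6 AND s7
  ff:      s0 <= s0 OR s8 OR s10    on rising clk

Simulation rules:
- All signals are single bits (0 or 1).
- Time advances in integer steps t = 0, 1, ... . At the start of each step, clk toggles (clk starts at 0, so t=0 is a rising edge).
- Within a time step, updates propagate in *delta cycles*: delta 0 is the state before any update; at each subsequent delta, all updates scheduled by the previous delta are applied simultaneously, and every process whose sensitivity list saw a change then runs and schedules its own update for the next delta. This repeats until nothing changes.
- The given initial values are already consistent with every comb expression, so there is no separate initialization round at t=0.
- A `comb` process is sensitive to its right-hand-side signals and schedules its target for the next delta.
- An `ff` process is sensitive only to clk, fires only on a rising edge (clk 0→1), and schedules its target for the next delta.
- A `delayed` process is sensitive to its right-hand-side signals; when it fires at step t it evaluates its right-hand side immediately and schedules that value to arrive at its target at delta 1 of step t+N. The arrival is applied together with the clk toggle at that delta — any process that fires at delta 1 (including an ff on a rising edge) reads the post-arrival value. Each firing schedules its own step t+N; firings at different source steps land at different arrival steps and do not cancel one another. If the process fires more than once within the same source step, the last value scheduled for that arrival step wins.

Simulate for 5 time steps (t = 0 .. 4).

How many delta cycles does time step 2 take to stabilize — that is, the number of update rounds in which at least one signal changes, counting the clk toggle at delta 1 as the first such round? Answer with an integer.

2

t=0 Δ0: s5=1 s7=1 clk=0 s10=0 s9=1 s4=1 s2=0 s8=1 s6=1 s0=0 s3=1 s1=1
  Δ1: clk:0→1
  Δ2: s6:1→0, s0:0→1
  Δ3: s5:1→0, s2:0→1, s1:1→0
  Δ4: s5:0→1, s8:1→0
  Δ5: s8:0→1
  (5Δ to stable)
t=1 Δ0: s5=1 s7=1 clk=1 s10=0 s9=1 s4=1 s2=1 s8=1 s6=0 s0=1 s3=1 s1=0
  Δ1: clk:1→0
  (1Δ to stable)
t=2 Δ0: s5=1 s7=1 clk=0 s10=0 s9=1 s4=1 s2=1 s8=1 s6=0 s0=1 s3=1 s1=0
  Δ1: clk:0→1
  Δ2: s10:0→1
  (2Δ to stable)
t=3 Δ0: s5=1 s7=1 clk=1 s10=1 s9=1 s4=1 s2=1 s8=1 s6=0 s0=1 s3=1 s1=0
  Δ1: clk:1→0
  (1Δ to stable)
t=4 Δ0: s5=1 s7=1 clk=0 s10=1 s9=1 s4=1 s2=1 s8=1 s6=0 s0=1 s3=1 s1=0
  Δ1: clk:0→1
  (1Δ to stable)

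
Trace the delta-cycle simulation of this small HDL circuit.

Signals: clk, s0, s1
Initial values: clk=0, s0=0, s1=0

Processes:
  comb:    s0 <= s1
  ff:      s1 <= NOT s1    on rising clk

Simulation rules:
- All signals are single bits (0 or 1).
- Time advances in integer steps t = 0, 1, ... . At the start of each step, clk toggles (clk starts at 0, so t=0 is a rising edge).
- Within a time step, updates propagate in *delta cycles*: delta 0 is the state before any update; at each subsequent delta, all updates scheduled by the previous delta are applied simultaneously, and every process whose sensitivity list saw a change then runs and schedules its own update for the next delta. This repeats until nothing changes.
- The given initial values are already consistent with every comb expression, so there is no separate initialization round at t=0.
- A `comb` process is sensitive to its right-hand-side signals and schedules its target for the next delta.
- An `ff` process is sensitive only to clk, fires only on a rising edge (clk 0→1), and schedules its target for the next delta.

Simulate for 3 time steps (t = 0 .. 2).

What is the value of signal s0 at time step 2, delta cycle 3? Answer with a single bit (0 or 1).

t0.Δ0 clk=0 s0=0 s1=0
t0.Δ1 clk=1 s0=0 s1=0
t0.Δ2 clk=1 s0=0 s1=1
t0.Δ3 clk=1 s0=1 s1=1
t1.Δ0 clk=1 s0=1 s1=1
t1.Δ1 clk=0 s0=1 s1=1
t2.Δ0 clk=0 s0=1 s1=1
t2.Δ1 clk=1 s0=1 s1=1
t2.Δ2 clk=1 s0=1 s1=0
t2.Δ3 clk=1 s0=0 s1=0

0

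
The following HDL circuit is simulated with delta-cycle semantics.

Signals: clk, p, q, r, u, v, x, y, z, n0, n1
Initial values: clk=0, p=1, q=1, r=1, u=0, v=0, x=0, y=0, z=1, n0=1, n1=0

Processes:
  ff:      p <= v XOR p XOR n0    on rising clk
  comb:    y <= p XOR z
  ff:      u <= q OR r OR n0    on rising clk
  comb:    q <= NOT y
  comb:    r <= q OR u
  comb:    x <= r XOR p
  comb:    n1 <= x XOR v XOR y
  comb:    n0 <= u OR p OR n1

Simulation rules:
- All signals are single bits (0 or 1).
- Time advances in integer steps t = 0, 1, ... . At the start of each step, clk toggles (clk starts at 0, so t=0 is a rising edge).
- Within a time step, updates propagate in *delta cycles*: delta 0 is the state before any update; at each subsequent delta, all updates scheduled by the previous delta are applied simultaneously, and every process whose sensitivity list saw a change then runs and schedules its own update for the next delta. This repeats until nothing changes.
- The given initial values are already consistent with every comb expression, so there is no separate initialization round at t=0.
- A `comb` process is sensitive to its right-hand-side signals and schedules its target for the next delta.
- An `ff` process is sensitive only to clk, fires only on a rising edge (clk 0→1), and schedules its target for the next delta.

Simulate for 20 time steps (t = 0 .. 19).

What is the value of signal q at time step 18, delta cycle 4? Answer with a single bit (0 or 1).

1

[bits: z,u,clk,n1,r,q,x,v,y,p,n0]
t=0: Δ0=10001100011 Δ1=10101100011 Δ2=11101100001 Δ3=11101110101 Δ4=11101010101 | 4Δ
t=1: Δ0=11101010101 Δ1=11001010101 | 1Δ
t=2: Δ0=11001010101 Δ1=11101010101 Δ2=11101010111 Δ3=11101000011 Δ4=11101100011 | 4Δ
t=3: Δ0=11101100011 Δ1=11001100011 | 1Δ
t=4: Δ0=11001100011 Δ1=11101100011 Δ2=11101100001 Δ3=11101110101 Δ4=11101010101 | 4Δ
t=5: Δ0=11101010101 Δ1=11001010101 | 1Δ
t=6: Δ0=11001010101 Δ1=11101010101 Δ2=11101010111 Δ3=11101000011 Δ4=11101100011 | 4Δ
t=7: Δ0=11101100011 Δ1=11001100011 | 1Δ
t=8: Δ0=11001100011 Δ1=11101100011 Δ2=11101100001 Δ3=11101110101 Δ4=11101010101 | 4Δ
t=9: Δ0=11101010101 Δ1=11001010101 | 1Δ
t=10: Δ0=11001010101 Δ1=11101010101 Δ2=11101010111 Δ3=11101000011 Δ4=11101100011 | 4Δ
t=11: Δ0=11101100011 Δ1=11001100011 | 1Δ
t=12: Δ0=11001100011 Δ1=11101100011 Δ2=11101100001 Δ3=11101110101 Δ4=11101010101 | 4Δ
t=13: Δ0=11101010101 Δ1=11001010101 | 1Δ
t=14: Δ0=11001010101 Δ1=11101010101 Δ2=11101010111 Δ3=11101000011 Δ4=11101100011 | 4Δ
t=15: Δ0=11101100011 Δ1=11001100011 | 1Δ
t=16: Δ0=11001100011 Δ1=11101100011 Δ2=11101100001 Δ3=11101110101 Δ4=11101010101 | 4Δ
t=17: Δ0=11101010101 Δ1=11001010101 | 1Δ
t=18: Δ0=11001010101 Δ1=11101010101 Δ2=11101010111 Δ3=11101000011 Δ4=11101100011 | 4Δ
t=19: Δ0=11101100011 Δ1=11001100011 | 1Δ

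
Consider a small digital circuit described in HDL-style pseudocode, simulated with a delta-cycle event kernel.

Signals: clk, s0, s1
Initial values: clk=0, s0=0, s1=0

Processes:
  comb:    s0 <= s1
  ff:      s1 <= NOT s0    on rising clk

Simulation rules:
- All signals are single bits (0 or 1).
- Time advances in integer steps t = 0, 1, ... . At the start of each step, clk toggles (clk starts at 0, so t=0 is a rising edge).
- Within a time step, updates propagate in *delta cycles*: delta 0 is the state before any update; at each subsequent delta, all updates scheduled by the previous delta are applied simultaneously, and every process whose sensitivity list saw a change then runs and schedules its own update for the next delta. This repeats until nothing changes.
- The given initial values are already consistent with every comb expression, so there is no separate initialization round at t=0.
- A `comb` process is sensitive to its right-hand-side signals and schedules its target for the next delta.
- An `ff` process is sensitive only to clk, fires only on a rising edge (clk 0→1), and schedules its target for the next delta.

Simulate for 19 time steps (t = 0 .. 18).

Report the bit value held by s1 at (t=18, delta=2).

t=0 Δ0: s0=0 s1=0 clk=0
  Δ1: clk:0→1
  Δ2: s1:0→1
  Δ3: s0:0→1
  (3Δ to stable)
t=1 Δ0: s0=1 s1=1 clk=1
  Δ1: clk:1→0
  (1Δ to stable)
t=2 Δ0: s0=1 s1=1 clk=0
  Δ1: clk:0→1
  Δ2: s1:1→0
  Δ3: s0:1→0
  (3Δ to stable)
t=3 Δ0: s0=0 s1=0 clk=1
  Δ1: clk:1→0
  (1Δ to stable)
t=4 Δ0: s0=0 s1=0 clk=0
  Δ1: clk:0→1
  Δ2: s1:0→1
  Δ3: s0:0→1
  (3Δ to stable)
t=5 Δ0: s0=1 s1=1 clk=1
  Δ1: clk:1→0
  (1Δ to stable)
t=6 Δ0: s0=1 s1=1 clk=0
  Δ1: clk:0→1
  Δ2: s1:1→0
  Δ3: s0:1→0
  (3Δ to stable)
t=7 Δ0: s0=0 s1=0 clk=1
  Δ1: clk:1→0
  (1Δ to stable)
t=8 Δ0: s0=0 s1=0 clk=0
  Δ1: clk:0→1
  Δ2: s1:0→1
  Δ3: s0:0→1
  (3Δ to stable)
t=9 Δ0: s0=1 s1=1 clk=1
  Δ1: clk:1→0
  (1Δ to stable)
t=10 Δ0: s0=1 s1=1 clk=0
  Δ1: clk:0→1
  Δ2: s1:1→0
  Δ3: s0:1→0
  (3Δ to stable)
t=11 Δ0: s0=0 s1=0 clk=1
  Δ1: clk:1→0
  (1Δ to stable)
t=12 Δ0: s0=0 s1=0 clk=0
  Δ1: clk:0→1
  Δ2: s1:0→1
  Δ3: s0:0→1
  (3Δ to stable)
t=13 Δ0: s0=1 s1=1 clk=1
  Δ1: clk:1→0
  (1Δ to stable)
t=14 Δ0: s0=1 s1=1 clk=0
  Δ1: clk:0→1
  Δ2: s1:1→0
  Δ3: s0:1→0
  (3Δ to stable)
t=15 Δ0: s0=0 s1=0 clk=1
  Δ1: clk:1→0
  (1Δ to stable)
t=16 Δ0: s0=0 s1=0 clk=0
  Δ1: clk:0→1
  Δ2: s1:0→1
  Δ3: s0:0→1
  (3Δ to stable)
t=17 Δ0: s0=1 s1=1 clk=1
  Δ1: clk:1→0
  (1Δ to stable)
t=18 Δ0: s0=1 s1=1 clk=0
  Δ1: clk:0→1
  Δ2: s1:1→0
  Δ3: s0:1→0
  (3Δ to stable)

0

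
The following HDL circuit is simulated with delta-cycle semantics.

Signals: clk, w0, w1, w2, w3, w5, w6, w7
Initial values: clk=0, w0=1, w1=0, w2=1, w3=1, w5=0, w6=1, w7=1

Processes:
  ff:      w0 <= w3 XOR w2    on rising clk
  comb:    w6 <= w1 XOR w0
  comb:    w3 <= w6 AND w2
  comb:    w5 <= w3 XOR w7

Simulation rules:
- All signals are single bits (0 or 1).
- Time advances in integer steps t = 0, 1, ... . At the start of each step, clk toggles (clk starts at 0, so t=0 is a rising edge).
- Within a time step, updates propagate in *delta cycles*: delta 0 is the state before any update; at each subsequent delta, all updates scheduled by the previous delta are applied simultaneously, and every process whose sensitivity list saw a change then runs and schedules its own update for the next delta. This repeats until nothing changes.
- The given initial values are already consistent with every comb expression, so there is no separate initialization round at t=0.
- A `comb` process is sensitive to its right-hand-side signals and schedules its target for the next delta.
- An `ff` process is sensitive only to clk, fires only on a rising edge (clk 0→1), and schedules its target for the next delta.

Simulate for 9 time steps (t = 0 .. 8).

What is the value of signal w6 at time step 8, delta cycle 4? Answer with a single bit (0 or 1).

t=0 Δ0: w3=1 w6=1 clk=0 w1=0 w2=1 w0=1 w5=0 w7=1
  Δ1: clk:0→1
  Δ2: w0:1→0
  Δ3: w6:1→0
  Δ4: w3:1→0
  Δ5: w5:0→1
  (5Δ to stable)
t=1 Δ0: w3=0 w6=0 clk=1 w1=0 w2=1 w0=0 w5=1 w7=1
  Δ1: clk:1→0
  (1Δ to stable)
t=2 Δ0: w3=0 w6=0 clk=0 w1=0 w2=1 w0=0 w5=1 w7=1
  Δ1: clk:0→1
  Δ2: w0:0→1
  Δ3: w6:0→1
  Δ4: w3:0→1
  Δ5: w5:1→0
  (5Δ to stable)
t=3 Δ0: w3=1 w6=1 clk=1 w1=0 w2=1 w0=1 w5=0 w7=1
  Δ1: clk:1→0
  (1Δ to stable)
t=4 Δ0: w3=1 w6=1 clk=0 w1=0 w2=1 w0=1 w5=0 w7=1
  Δ1: clk:0→1
  Δ2: w0:1→0
  Δ3: w6:1→0
  Δ4: w3:1→0
  Δ5: w5:0→1
  (5Δ to stable)
t=5 Δ0: w3=0 w6=0 clk=1 w1=0 w2=1 w0=0 w5=1 w7=1
  Δ1: clk:1→0
  (1Δ to stable)
t=6 Δ0: w3=0 w6=0 clk=0 w1=0 w2=1 w0=0 w5=1 w7=1
  Δ1: clk:0→1
  Δ2: w0:0→1
  Δ3: w6:0→1
  Δ4: w3:0→1
  Δ5: w5:1→0
  (5Δ to stable)
t=7 Δ0: w3=1 w6=1 clk=1 w1=0 w2=1 w0=1 w5=0 w7=1
  Δ1: clk:1→0
  (1Δ to stable)
t=8 Δ0: w3=1 w6=1 clk=0 w1=0 w2=1 w0=1 w5=0 w7=1
  Δ1: clk:0→1
  Δ2: w0:1→0
  Δ3: w6:1→0
  Δ4: w3:1→0
  Δ5: w5:0→1
  (5Δ to stable)

0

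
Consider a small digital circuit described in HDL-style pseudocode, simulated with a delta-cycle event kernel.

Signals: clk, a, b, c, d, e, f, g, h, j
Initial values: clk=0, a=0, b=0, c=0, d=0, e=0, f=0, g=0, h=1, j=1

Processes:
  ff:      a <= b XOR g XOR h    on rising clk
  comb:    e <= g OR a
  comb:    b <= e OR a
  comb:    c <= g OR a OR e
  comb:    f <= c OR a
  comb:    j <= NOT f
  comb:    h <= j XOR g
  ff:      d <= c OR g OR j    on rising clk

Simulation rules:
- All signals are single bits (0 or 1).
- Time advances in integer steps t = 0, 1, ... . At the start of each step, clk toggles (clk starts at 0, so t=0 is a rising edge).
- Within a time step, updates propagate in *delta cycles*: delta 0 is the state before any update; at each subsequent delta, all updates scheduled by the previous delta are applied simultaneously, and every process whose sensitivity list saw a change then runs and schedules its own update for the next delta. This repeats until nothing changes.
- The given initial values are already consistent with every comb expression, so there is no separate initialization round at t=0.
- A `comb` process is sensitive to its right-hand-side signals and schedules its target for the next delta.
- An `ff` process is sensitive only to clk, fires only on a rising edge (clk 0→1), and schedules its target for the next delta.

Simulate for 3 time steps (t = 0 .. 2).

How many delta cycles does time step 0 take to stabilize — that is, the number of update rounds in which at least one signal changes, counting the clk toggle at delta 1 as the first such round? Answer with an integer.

[bits: a,e,clk,f,j,b,h,g,c,d]
t=0: Δ0=0000101000 Δ1=0010101000 Δ2=1010101001 Δ3=1111111011 Δ4=1111011011 Δ5=1111010011 | 5Δ
t=1: Δ0=1111010011 Δ1=1101010011 | 1Δ
t=2: Δ0=1101010011 Δ1=1111010011 | 1Δ

5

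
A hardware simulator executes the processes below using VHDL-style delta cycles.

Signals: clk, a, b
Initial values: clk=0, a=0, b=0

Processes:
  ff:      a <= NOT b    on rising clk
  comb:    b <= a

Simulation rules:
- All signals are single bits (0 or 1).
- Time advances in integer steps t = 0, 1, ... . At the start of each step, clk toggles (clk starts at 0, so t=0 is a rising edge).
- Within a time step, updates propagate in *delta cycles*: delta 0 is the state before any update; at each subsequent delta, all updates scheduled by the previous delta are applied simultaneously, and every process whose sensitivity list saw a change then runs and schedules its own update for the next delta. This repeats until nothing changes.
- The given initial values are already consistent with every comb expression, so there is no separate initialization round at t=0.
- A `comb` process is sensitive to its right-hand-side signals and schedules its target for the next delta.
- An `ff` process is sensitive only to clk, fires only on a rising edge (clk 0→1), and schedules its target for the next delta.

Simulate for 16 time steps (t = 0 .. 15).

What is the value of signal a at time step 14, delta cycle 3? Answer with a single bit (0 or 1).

0

t=0 Δ0: clk=0 a=0 b=0
  Δ1: clk:0→1
  Δ2: a:0→1
  Δ3: b:0→1
  (3Δ to stable)
t=1 Δ0: clk=1 a=1 b=1
  Δ1: clk:1→0
  (1Δ to stable)
t=2 Δ0: clk=0 a=1 b=1
  Δ1: clk:0→1
  Δ2: a:1→0
  Δ3: b:1→0
  (3Δ to stable)
t=3 Δ0: clk=1 a=0 b=0
  Δ1: clk:1→0
  (1Δ to stable)
t=4 Δ0: clk=0 a=0 b=0
  Δ1: clk:0→1
  Δ2: a:0→1
  Δ3: b:0→1
  (3Δ to stable)
t=5 Δ0: clk=1 a=1 b=1
  Δ1: clk:1→0
  (1Δ to stable)
t=6 Δ0: clk=0 a=1 b=1
  Δ1: clk:0→1
  Δ2: a:1→0
  Δ3: b:1→0
  (3Δ to stable)
t=7 Δ0: clk=1 a=0 b=0
  Δ1: clk:1→0
  (1Δ to stable)
t=8 Δ0: clk=0 a=0 b=0
  Δ1: clk:0→1
  Δ2: a:0→1
  Δ3: b:0→1
  (3Δ to stable)
t=9 Δ0: clk=1 a=1 b=1
  Δ1: clk:1→0
  (1Δ to stable)
t=10 Δ0: clk=0 a=1 b=1
  Δ1: clk:0→1
  Δ2: a:1→0
  Δ3: b:1→0
  (3Δ to stable)
t=11 Δ0: clk=1 a=0 b=0
  Δ1: clk:1→0
  (1Δ to stable)
t=12 Δ0: clk=0 a=0 b=0
  Δ1: clk:0→1
  Δ2: a:0→1
  Δ3: b:0→1
  (3Δ to stable)
t=13 Δ0: clk=1 a=1 b=1
  Δ1: clk:1→0
  (1Δ to stable)
t=14 Δ0: clk=0 a=1 b=1
  Δ1: clk:0→1
  Δ2: a:1→0
  Δ3: b:1→0
  (3Δ to stable)
t=15 Δ0: clk=1 a=0 b=0
  Δ1: clk:1→0
  (1Δ to stable)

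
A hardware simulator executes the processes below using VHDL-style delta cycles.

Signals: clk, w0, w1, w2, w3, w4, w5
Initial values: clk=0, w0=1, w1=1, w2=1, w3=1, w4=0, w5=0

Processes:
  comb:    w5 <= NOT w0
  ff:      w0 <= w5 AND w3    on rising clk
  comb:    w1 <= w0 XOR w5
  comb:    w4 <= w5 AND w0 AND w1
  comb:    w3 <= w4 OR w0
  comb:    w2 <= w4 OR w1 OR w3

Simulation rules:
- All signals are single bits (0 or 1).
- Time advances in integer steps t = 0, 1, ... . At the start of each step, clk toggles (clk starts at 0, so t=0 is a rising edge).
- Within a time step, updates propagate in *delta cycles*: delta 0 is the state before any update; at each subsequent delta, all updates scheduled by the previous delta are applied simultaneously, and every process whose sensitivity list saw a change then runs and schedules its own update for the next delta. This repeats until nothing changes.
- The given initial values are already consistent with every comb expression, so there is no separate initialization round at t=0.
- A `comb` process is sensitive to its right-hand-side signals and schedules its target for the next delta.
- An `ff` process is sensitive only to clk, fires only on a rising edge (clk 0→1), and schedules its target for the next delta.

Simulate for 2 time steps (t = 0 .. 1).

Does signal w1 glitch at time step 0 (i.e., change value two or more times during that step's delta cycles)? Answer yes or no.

yes

t0.Δ0 w2=1 w5=0 w3=1 clk=0 w4=0 w1=1 w0=1
t0.Δ1 w2=1 w5=0 w3=1 clk=1 w4=0 w1=1 w0=1
t0.Δ2 w2=1 w5=0 w3=1 clk=1 w4=0 w1=1 w0=0
t0.Δ3 w2=1 w5=1 w3=0 clk=1 w4=0 w1=0 w0=0
t0.Δ4 w2=0 w5=1 w3=0 clk=1 w4=0 w1=1 w0=0
t0.Δ5 w2=1 w5=1 w3=0 clk=1 w4=0 w1=1 w0=0
t1.Δ0 w2=1 w5=1 w3=0 clk=1 w4=0 w1=1 w0=0
t1.Δ1 w2=1 w5=1 w3=0 clk=0 w4=0 w1=1 w0=0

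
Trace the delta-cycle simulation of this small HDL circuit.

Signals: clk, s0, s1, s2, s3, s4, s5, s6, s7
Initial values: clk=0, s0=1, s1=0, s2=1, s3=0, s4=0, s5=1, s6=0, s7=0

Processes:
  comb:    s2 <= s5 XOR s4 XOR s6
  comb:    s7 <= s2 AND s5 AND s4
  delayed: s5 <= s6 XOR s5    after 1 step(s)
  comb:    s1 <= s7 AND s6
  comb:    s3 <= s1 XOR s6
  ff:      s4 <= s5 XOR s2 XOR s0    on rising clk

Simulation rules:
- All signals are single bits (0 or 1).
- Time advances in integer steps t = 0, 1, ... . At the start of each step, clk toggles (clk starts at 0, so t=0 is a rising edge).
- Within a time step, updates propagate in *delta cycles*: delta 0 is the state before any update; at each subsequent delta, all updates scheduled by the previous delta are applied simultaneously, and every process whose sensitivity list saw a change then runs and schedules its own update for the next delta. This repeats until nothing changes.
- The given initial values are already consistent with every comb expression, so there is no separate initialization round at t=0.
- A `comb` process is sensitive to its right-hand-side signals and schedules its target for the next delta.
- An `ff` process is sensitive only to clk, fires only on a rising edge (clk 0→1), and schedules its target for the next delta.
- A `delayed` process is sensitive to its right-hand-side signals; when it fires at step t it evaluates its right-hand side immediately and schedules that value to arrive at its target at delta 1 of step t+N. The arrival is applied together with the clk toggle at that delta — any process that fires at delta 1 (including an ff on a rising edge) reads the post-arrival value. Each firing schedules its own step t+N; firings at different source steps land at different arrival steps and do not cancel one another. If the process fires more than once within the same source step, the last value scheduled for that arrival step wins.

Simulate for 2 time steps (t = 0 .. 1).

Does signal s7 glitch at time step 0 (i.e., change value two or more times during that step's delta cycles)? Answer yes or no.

t=0 Δ0: s6=0 s2=1 s5=1 s7=0 s4=0 s1=0 s0=1 s3=0 clk=0
  Δ1: clk:0→1
  Δ2: s4:0→1
  Δ3: s2:1→0, s7:0→1
  Δ4: s7:1→0
  (4Δ to stable)
t=1 Δ0: s6=0 s2=0 s5=1 s7=0 s4=1 s1=0 s0=1 s3=0 clk=1
  Δ1: clk:1→0
  (1Δ to stable)

yes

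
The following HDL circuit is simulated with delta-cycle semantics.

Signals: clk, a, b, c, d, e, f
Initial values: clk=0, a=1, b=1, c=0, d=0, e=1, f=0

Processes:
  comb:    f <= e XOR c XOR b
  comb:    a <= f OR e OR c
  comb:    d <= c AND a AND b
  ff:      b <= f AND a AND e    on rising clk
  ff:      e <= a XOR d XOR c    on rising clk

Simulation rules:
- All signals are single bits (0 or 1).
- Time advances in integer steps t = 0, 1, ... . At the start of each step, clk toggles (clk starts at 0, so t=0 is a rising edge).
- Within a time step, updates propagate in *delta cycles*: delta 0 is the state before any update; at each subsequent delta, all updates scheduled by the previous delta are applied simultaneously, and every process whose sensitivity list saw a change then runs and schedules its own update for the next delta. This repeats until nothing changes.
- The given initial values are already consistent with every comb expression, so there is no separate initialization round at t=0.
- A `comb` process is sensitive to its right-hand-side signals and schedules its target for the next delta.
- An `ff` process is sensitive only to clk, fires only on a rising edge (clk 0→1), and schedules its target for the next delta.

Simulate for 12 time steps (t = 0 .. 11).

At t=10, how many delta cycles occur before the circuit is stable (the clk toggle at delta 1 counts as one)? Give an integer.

t0.Δ0 b=1 d=0 e=1 c=0 a=1 clk=0 f=0
t0.Δ1 b=1 d=0 e=1 c=0 a=1 clk=1 f=0
t0.Δ2 b=0 d=0 e=1 c=0 a=1 clk=1 f=0
t0.Δ3 b=0 d=0 e=1 c=0 a=1 clk=1 f=1
t1.Δ0 b=0 d=0 e=1 c=0 a=1 clk=1 f=1
t1.Δ1 b=0 d=0 e=1 c=0 a=1 clk=0 f=1
t2.Δ0 b=0 d=0 e=1 c=0 a=1 clk=0 f=1
t2.Δ1 b=0 d=0 e=1 c=0 a=1 clk=1 f=1
t2.Δ2 b=1 d=0 e=1 c=0 a=1 clk=1 f=1
t2.Δ3 b=1 d=0 e=1 c=0 a=1 clk=1 f=0
t3.Δ0 b=1 d=0 e=1 c=0 a=1 clk=1 f=0
t3.Δ1 b=1 d=0 e=1 c=0 a=1 clk=0 f=0
t4.Δ0 b=1 d=0 e=1 c=0 a=1 clk=0 f=0
t4.Δ1 b=1 d=0 e=1 c=0 a=1 clk=1 f=0
t4.Δ2 b=0 d=0 e=1 c=0 a=1 clk=1 f=0
t4.Δ3 b=0 d=0 e=1 c=0 a=1 clk=1 f=1
t5.Δ0 b=0 d=0 e=1 c=0 a=1 clk=1 f=1
t5.Δ1 b=0 d=0 e=1 c=0 a=1 clk=0 f=1
t6.Δ0 b=0 d=0 e=1 c=0 a=1 clk=0 f=1
t6.Δ1 b=0 d=0 e=1 c=0 a=1 clk=1 f=1
t6.Δ2 b=1 d=0 e=1 c=0 a=1 clk=1 f=1
t6.Δ3 b=1 d=0 e=1 c=0 a=1 clk=1 f=0
t7.Δ0 b=1 d=0 e=1 c=0 a=1 clk=1 f=0
t7.Δ1 b=1 d=0 e=1 c=0 a=1 clk=0 f=0
t8.Δ0 b=1 d=0 e=1 c=0 a=1 clk=0 f=0
t8.Δ1 b=1 d=0 e=1 c=0 a=1 clk=1 f=0
t8.Δ2 b=0 d=0 e=1 c=0 a=1 clk=1 f=0
t8.Δ3 b=0 d=0 e=1 c=0 a=1 clk=1 f=1
t9.Δ0 b=0 d=0 e=1 c=0 a=1 clk=1 f=1
t9.Δ1 b=0 d=0 e=1 c=0 a=1 clk=0 f=1
t10.Δ0 b=0 d=0 e=1 c=0 a=1 clk=0 f=1
t10.Δ1 b=0 d=0 e=1 c=0 a=1 clk=1 f=1
t10.Δ2 b=1 d=0 e=1 c=0 a=1 clk=1 f=1
t10.Δ3 b=1 d=0 e=1 c=0 a=1 clk=1 f=0
t11.Δ0 b=1 d=0 e=1 c=0 a=1 clk=1 f=0
t11.Δ1 b=1 d=0 e=1 c=0 a=1 clk=0 f=0

3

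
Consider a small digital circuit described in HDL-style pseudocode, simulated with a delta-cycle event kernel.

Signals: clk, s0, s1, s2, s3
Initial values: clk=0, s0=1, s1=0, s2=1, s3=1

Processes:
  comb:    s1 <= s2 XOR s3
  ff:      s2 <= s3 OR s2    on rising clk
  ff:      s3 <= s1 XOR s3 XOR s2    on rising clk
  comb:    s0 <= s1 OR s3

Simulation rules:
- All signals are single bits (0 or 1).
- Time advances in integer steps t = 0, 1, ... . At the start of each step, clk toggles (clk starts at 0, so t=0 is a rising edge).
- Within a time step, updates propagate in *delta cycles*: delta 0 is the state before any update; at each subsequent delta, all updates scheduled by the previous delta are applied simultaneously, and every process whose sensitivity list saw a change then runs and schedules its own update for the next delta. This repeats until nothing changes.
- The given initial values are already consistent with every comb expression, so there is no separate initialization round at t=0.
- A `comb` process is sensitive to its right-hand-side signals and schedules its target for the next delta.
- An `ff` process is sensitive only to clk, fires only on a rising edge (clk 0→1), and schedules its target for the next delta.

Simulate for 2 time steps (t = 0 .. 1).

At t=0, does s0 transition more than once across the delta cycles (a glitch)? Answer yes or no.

t0.Δ0 s1=0 s2=1 clk=0 s3=1 s0=1
t0.Δ1 s1=0 s2=1 clk=1 s3=1 s0=1
t0.Δ2 s1=0 s2=1 clk=1 s3=0 s0=1
t0.Δ3 s1=1 s2=1 clk=1 s3=0 s0=0
t0.Δ4 s1=1 s2=1 clk=1 s3=0 s0=1
t1.Δ0 s1=1 s2=1 clk=1 s3=0 s0=1
t1.Δ1 s1=1 s2=1 clk=0 s3=0 s0=1

yes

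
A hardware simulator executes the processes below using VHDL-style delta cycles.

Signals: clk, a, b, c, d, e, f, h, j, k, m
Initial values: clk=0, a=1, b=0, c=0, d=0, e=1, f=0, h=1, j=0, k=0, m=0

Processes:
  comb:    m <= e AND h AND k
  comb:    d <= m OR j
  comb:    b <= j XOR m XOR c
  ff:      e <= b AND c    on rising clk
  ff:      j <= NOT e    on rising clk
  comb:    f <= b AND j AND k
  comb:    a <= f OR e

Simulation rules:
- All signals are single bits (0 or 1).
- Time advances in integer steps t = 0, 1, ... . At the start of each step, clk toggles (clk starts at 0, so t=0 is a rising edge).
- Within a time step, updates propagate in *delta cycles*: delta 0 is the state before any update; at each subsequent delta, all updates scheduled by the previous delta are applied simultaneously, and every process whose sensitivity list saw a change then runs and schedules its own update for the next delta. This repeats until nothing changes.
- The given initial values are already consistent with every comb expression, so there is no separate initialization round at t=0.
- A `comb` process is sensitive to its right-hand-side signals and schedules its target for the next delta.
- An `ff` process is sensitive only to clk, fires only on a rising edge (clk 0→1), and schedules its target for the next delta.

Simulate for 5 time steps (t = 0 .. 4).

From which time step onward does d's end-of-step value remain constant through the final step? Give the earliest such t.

t=0 Δ0: m=0 c=0 j=0 a=1 clk=0 k=0 b=0 d=0 e=1 f=0 h=1
  Δ1: clk:0→1
  Δ2: e:1→0
  Δ3: a:1→0
  (3Δ to stable)
t=1 Δ0: m=0 c=0 j=0 a=0 clk=1 k=0 b=0 d=0 e=0 f=0 h=1
  Δ1: clk:1→0
  (1Δ to stable)
t=2 Δ0: m=0 c=0 j=0 a=0 clk=0 k=0 b=0 d=0 e=0 f=0 h=1
  Δ1: clk:0→1
  Δ2: j:0→1
  Δ3: b:0→1, d:0→1
  (3Δ to stable)
t=3 Δ0: m=0 c=0 j=1 a=0 clk=1 k=0 b=1 d=1 e=0 f=0 h=1
  Δ1: clk:1→0
  (1Δ to stable)
t=4 Δ0: m=0 c=0 j=1 a=0 clk=0 k=0 b=1 d=1 e=0 f=0 h=1
  Δ1: clk:0→1
  (1Δ to stable)

2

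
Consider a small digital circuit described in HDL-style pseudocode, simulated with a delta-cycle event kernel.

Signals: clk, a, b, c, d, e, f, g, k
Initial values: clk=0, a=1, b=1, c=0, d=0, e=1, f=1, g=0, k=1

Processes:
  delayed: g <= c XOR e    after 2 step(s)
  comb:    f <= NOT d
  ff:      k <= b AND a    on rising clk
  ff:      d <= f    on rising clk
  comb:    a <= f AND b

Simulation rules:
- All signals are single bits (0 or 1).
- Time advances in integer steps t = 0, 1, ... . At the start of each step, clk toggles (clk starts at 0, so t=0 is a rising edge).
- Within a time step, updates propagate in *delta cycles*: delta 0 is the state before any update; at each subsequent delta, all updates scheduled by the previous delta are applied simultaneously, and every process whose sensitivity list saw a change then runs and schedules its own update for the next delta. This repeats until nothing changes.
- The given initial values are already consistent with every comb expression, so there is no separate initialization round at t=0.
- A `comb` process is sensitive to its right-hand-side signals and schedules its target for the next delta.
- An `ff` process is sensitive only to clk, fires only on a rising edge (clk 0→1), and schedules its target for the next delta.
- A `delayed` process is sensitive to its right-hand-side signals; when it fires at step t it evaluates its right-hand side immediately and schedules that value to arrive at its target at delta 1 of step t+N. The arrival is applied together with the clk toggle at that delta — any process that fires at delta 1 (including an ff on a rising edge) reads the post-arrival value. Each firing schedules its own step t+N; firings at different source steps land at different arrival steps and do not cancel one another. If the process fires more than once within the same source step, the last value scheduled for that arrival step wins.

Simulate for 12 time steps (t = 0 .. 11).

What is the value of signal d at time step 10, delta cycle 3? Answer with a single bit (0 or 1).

[bits: g,clk,k,e,b,c,a,f,d]
t=0: Δ0=001110110 Δ1=011110110 Δ2=011110111 Δ3=011110101 Δ4=011110001 | 4Δ
t=1: Δ0=011110001 Δ1=001110001 | 1Δ
t=2: Δ0=001110001 Δ1=011110001 Δ2=010110000 Δ3=010110010 Δ4=010110110 | 4Δ
t=3: Δ0=010110110 Δ1=000110110 | 1Δ
t=4: Δ0=000110110 Δ1=010110110 Δ2=011110111 Δ3=011110101 Δ4=011110001 | 4Δ
t=5: Δ0=011110001 Δ1=001110001 | 1Δ
t=6: Δ0=001110001 Δ1=011110001 Δ2=010110000 Δ3=010110010 Δ4=010110110 | 4Δ
t=7: Δ0=010110110 Δ1=000110110 | 1Δ
t=8: Δ0=000110110 Δ1=010110110 Δ2=011110111 Δ3=011110101 Δ4=011110001 | 4Δ
t=9: Δ0=011110001 Δ1=001110001 | 1Δ
t=10: Δ0=001110001 Δ1=011110001 Δ2=010110000 Δ3=010110010 Δ4=010110110 | 4Δ
t=11: Δ0=010110110 Δ1=000110110 | 1Δ

0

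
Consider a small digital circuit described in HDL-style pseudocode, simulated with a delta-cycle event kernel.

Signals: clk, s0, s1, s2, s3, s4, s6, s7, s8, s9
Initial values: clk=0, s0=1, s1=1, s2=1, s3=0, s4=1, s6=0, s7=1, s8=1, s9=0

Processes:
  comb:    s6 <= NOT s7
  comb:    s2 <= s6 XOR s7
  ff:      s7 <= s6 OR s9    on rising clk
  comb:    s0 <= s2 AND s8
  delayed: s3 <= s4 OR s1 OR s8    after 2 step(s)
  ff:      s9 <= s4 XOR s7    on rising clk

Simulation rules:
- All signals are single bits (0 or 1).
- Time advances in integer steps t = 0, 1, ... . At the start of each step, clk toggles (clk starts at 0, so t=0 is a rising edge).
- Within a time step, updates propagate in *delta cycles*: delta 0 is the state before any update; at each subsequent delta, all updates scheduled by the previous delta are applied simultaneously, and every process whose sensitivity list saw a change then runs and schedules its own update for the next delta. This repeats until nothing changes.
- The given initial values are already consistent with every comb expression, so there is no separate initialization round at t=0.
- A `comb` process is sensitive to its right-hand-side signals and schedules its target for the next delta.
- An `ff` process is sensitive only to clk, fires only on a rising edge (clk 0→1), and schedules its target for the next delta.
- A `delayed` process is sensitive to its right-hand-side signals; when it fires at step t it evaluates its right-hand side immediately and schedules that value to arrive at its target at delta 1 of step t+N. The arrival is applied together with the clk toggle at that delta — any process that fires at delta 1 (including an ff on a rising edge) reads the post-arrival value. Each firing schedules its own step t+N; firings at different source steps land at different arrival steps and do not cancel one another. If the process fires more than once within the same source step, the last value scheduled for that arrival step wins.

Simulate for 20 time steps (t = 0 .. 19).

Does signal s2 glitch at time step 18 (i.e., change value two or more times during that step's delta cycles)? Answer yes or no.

t=0 Δ0: s6=0 s8=1 s1=1 s0=1 s7=1 s9=0 clk=0 s3=0 s2=1 s4=1
  Δ1: clk:0→1
  Δ2: s7:1→0
  Δ3: s6:0→1, s2:1→0
  Δ4: s0:1→0, s2:0→1
  Δ5: s0:0→1
  (5Δ to stable)
t=1 Δ0: s6=1 s8=1 s1=1 s0=1 s7=0 s9=0 clk=1 s3=0 s2=1 s4=1
  Δ1: clk:1→0
  (1Δ to stable)
t=2 Δ0: s6=1 s8=1 s1=1 s0=1 s7=0 s9=0 clk=0 s3=0 s2=1 s4=1
  Δ1: clk:0→1
  Δ2: s7:0→1, s9:0→1
  Δ3: s6:1→0, s2:1→0
  Δ4: s0:1→0, s2:0→1
  Δ5: s0:0→1
  (5Δ to stable)
t=3 Δ0: s6=0 s8=1 s1=1 s0=1 s7=1 s9=1 clk=1 s3=0 s2=1 s4=1
  Δ1: clk:1→0
  (1Δ to stable)
t=4 Δ0: s6=0 s8=1 s1=1 s0=1 s7=1 s9=1 clk=0 s3=0 s2=1 s4=1
  Δ1: clk:0→1
  Δ2: s9:1→0
  (2Δ to stable)
t=5 Δ0: s6=0 s8=1 s1=1 s0=1 s7=1 s9=0 clk=1 s3=0 s2=1 s4=1
  Δ1: clk:1→0
  (1Δ to stable)
t=6 Δ0: s6=0 s8=1 s1=1 s0=1 s7=1 s9=0 clk=0 s3=0 s2=1 s4=1
  Δ1: clk:0→1
  Δ2: s7:1→0
  Δ3: s6:0→1, s2:1→0
  Δ4: s0:1→0, s2:0→1
  Δ5: s0:0→1
  (5Δ to stable)
t=7 Δ0: s6=1 s8=1 s1=1 s0=1 s7=0 s9=0 clk=1 s3=0 s2=1 s4=1
  Δ1: clk:1→0
  (1Δ to stable)
t=8 Δ0: s6=1 s8=1 s1=1 s0=1 s7=0 s9=0 clk=0 s3=0 s2=1 s4=1
  Δ1: clk:0→1
  Δ2: s7:0→1, s9:0→1
  Δ3: s6:1→0, s2:1→0
  Δ4: s0:1→0, s2:0→1
  Δ5: s0:0→1
  (5Δ to stable)
t=9 Δ0: s6=0 s8=1 s1=1 s0=1 s7=1 s9=1 clk=1 s3=0 s2=1 s4=1
  Δ1: clk:1→0
  (1Δ to stable)
t=10 Δ0: s6=0 s8=1 s1=1 s0=1 s7=1 s9=1 clk=0 s3=0 s2=1 s4=1
  Δ1: clk:0→1
  Δ2: s9:1→0
  (2Δ to stable)
t=11 Δ0: s6=0 s8=1 s1=1 s0=1 s7=1 s9=0 clk=1 s3=0 s2=1 s4=1
  Δ1: clk:1→0
  (1Δ to stable)
t=12 Δ0: s6=0 s8=1 s1=1 s0=1 s7=1 s9=0 clk=0 s3=0 s2=1 s4=1
  Δ1: clk:0→1
  Δ2: s7:1→0
  Δ3: s6:0→1, s2:1→0
  Δ4: s0:1→0, s2:0→1
  Δ5: s0:0→1
  (5Δ to stable)
t=13 Δ0: s6=1 s8=1 s1=1 s0=1 s7=0 s9=0 clk=1 s3=0 s2=1 s4=1
  Δ1: clk:1→0
  (1Δ to stable)
t=14 Δ0: s6=1 s8=1 s1=1 s0=1 s7=0 s9=0 clk=0 s3=0 s2=1 s4=1
  Δ1: clk:0→1
  Δ2: s7:0→1, s9:0→1
  Δ3: s6:1→0, s2:1→0
  Δ4: s0:1→0, s2:0→1
  Δ5: s0:0→1
  (5Δ to stable)
t=15 Δ0: s6=0 s8=1 s1=1 s0=1 s7=1 s9=1 clk=1 s3=0 s2=1 s4=1
  Δ1: clk:1→0
  (1Δ to stable)
t=16 Δ0: s6=0 s8=1 s1=1 s0=1 s7=1 s9=1 clk=0 s3=0 s2=1 s4=1
  Δ1: clk:0→1
  Δ2: s9:1→0
  (2Δ to stable)
t=17 Δ0: s6=0 s8=1 s1=1 s0=1 s7=1 s9=0 clk=1 s3=0 s2=1 s4=1
  Δ1: clk:1→0
  (1Δ to stable)
t=18 Δ0: s6=0 s8=1 s1=1 s0=1 s7=1 s9=0 clk=0 s3=0 s2=1 s4=1
  Δ1: clk:0→1
  Δ2: s7:1→0
  Δ3: s6:0→1, s2:1→0
  Δ4: s0:1→0, s2:0→1
  Δ5: s0:0→1
  (5Δ to stable)
t=19 Δ0: s6=1 s8=1 s1=1 s0=1 s7=0 s9=0 clk=1 s3=0 s2=1 s4=1
  Δ1: clk:1→0
  (1Δ to stable)

yes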